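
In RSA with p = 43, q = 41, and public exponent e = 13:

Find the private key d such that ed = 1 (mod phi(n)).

Step 1: n = 43 * 41 = 1763.
Step 2: phi(n) = 42 * 40 = 1680.
Step 3: Find d such that 13 * d = 1 (mod 1680).
Step 4: d = 13^(-1) mod 1680 = 517.
Verification: 13 * 517 = 6721 = 4 * 1680 + 1.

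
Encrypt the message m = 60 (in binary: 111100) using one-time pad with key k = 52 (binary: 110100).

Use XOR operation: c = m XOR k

Step 1: Write out the XOR operation bit by bit:
  Message: 111100
  Key:     110100
  XOR:     001000
Step 2: Convert to decimal: 001000 = 8.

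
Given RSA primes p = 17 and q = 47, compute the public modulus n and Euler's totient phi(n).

Step 1: n = p * q = 17 * 47 = 799.
Step 2: phi(n) = (p-1)(q-1) = 16 * 46 = 736.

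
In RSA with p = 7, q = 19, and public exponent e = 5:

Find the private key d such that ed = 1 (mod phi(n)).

Step 1: n = 7 * 19 = 133.
Step 2: phi(n) = 6 * 18 = 108.
Step 3: Find d such that 5 * d = 1 (mod 108).
Step 4: d = 5^(-1) mod 108 = 65.
Verification: 5 * 65 = 325 = 3 * 108 + 1.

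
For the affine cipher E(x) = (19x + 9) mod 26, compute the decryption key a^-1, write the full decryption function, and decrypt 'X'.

Step 1: Find a^-1, the modular inverse of 19 mod 26.
Step 2: We need 19 * a^-1 = 1 (mod 26).
Step 3: 19 * 11 = 209 = 8 * 26 + 1, so a^-1 = 11.
Step 4: D(y) = 11(y - 9) mod 26.
Step 5: Apply to 'X' (y = 23): D(23) = 11 * (23 - 9) mod 26 = 11 * 14 mod 26 = 24 -> 'Y'.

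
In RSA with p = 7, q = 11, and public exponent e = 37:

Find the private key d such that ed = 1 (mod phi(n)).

Step 1: n = 7 * 11 = 77.
Step 2: phi(n) = 6 * 10 = 60.
Step 3: Find d such that 37 * d = 1 (mod 60).
Step 4: d = 37^(-1) mod 60 = 13.
Verification: 37 * 13 = 481 = 8 * 60 + 1.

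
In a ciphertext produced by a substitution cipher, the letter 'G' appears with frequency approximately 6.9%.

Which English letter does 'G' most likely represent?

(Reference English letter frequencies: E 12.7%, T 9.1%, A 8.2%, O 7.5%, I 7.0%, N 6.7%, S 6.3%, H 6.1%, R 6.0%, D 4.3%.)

Step 1: The observed frequency is 6.9%.
Step 2: Compare with English frequencies:
  E: 12.7% (difference: 5.8%)
  T: 9.1% (difference: 2.2%)
  A: 8.2% (difference: 1.3%)
  O: 7.5% (difference: 0.6%)
  I: 7.0% (difference: 0.1%) <-- closest
  N: 6.7% (difference: 0.2%)
  S: 6.3% (difference: 0.6%)
  H: 6.1% (difference: 0.8%)
  R: 6.0% (difference: 0.9%)
  D: 4.3% (difference: 2.6%)
Step 3: 'G' most likely represents 'I' (frequency 7.0%).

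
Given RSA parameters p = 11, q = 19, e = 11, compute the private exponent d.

Step 1: n = 11 * 19 = 209.
Step 2: phi(n) = 10 * 18 = 180.
Step 3: Find d such that 11 * d = 1 (mod 180).
Step 4: d = 11^(-1) mod 180 = 131.
Verification: 11 * 131 = 1441 = 8 * 180 + 1.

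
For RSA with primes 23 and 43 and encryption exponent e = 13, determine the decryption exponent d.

Step 1: n = 23 * 43 = 989.
Step 2: phi(n) = 22 * 42 = 924.
Step 3: Find d such that 13 * d = 1 (mod 924).
Step 4: d = 13^(-1) mod 924 = 853.
Verification: 13 * 853 = 11089 = 12 * 924 + 1.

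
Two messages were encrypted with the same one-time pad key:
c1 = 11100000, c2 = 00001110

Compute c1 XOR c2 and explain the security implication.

Step 1: c1 XOR c2 = (m1 XOR k) XOR (m2 XOR k).
Step 2: By XOR associativity/commutativity: = m1 XOR m2 XOR k XOR k = m1 XOR m2.
Step 3: 11100000 XOR 00001110 = 11101110 = 238.
Step 4: The key cancels out! An attacker learns m1 XOR m2 = 238, revealing the relationship between plaintexts.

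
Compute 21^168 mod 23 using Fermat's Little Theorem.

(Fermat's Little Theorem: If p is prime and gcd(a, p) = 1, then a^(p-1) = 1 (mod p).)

Step 1: Since 23 is prime, by Fermat's Little Theorem: 21^22 = 1 (mod 23).
Step 2: Reduce exponent: 168 mod 22 = 14.
Step 3: So 21^168 = 21^14 (mod 23).
Step 4: 21^14 mod 23 = 8.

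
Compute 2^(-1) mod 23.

Step 1: We need x such that 2 * x = 1 (mod 23).
Step 2: Using the extended Euclidean algorithm or trial:
  2 * 12 = 24 = 1 * 23 + 1.
Step 3: Since 24 mod 23 = 1, the inverse is x = 12.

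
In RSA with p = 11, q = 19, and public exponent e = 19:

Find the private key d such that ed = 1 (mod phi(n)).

Step 1: n = 11 * 19 = 209.
Step 2: phi(n) = 10 * 18 = 180.
Step 3: Find d such that 19 * d = 1 (mod 180).
Step 4: d = 19^(-1) mod 180 = 19.
Verification: 19 * 19 = 361 = 2 * 180 + 1.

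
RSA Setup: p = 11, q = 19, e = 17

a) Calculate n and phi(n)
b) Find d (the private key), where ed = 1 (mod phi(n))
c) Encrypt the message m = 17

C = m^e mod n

Step 1: n = 11 * 19 = 209.
Step 2: phi(n) = (11-1)(19-1) = 10 * 18 = 180.
Step 3: Find d = 17^(-1) mod 180 = 53.
  Verify: 17 * 53 = 901 = 1 (mod 180).
Step 4: C = 17^17 mod 209 = 85.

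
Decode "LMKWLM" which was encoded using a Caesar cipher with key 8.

Step 1: Reverse the shift by subtracting 8 from each letter position.
  L (position 11) -> position (11-8) mod 26 = 3 -> D
  M (position 12) -> position (12-8) mod 26 = 4 -> E
  K (position 10) -> position (10-8) mod 26 = 2 -> C
  W (position 22) -> position (22-8) mod 26 = 14 -> O
  L (position 11) -> position (11-8) mod 26 = 3 -> D
  M (position 12) -> position (12-8) mod 26 = 4 -> E
Decrypted message: DECODE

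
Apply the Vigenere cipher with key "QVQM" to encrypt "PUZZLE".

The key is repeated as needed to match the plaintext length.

Step 1: Repeat key to match plaintext length:
  Plaintext: PUZZLE
  Key:       QVQMQV
Step 2: Encrypt each letter:
  P(15) + Q(16) = (15+16) mod 26 = 5 = F
  U(20) + V(21) = (20+21) mod 26 = 15 = P
  Z(25) + Q(16) = (25+16) mod 26 = 15 = P
  Z(25) + M(12) = (25+12) mod 26 = 11 = L
  L(11) + Q(16) = (11+16) mod 26 = 1 = B
  E(4) + V(21) = (4+21) mod 26 = 25 = Z
Ciphertext: FPPLBZ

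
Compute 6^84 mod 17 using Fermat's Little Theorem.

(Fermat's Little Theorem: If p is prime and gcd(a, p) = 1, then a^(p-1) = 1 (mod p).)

Step 1: Since 17 is prime, by Fermat's Little Theorem: 6^16 = 1 (mod 17).
Step 2: Reduce exponent: 84 mod 16 = 4.
Step 3: So 6^84 = 6^4 (mod 17).
Step 4: 6^4 mod 17 = 4.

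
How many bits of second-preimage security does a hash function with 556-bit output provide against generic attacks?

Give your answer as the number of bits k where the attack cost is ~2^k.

Step 1: The hash has a 556-bit output.
Step 2: Second-preimage resistance means: given a specific input x, it should be infeasible to find a different y with h(y) = h(x).
With a 556-bit output, a generic search for a second preimage costs about 2^556 evaluations (each trial matches the fixed target with probability 2^-556).
Step 3: Security level = 556 bits.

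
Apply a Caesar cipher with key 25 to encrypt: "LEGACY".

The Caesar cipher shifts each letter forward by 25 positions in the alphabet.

Step 1: For each letter, shift forward by 25 positions (mod 26).
  L (position 11) -> position (11+25) mod 26 = 10 -> K
  E (position 4) -> position (4+25) mod 26 = 3 -> D
  G (position 6) -> position (6+25) mod 26 = 5 -> F
  A (position 0) -> position (0+25) mod 26 = 25 -> Z
  C (position 2) -> position (2+25) mod 26 = 1 -> B
  Y (position 24) -> position (24+25) mod 26 = 23 -> X
Result: KDFZBX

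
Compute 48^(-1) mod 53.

Step 1: We need x such that 48 * x = 1 (mod 53).
Step 2: Using the extended Euclidean algorithm or trial:
  48 * 21 = 1008 = 19 * 53 + 1.
Step 3: Since 1008 mod 53 = 1, the inverse is x = 21.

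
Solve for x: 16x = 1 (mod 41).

Step 1: We need x such that 16 * x = 1 (mod 41).
Step 2: Using the extended Euclidean algorithm or trial:
  16 * 18 = 288 = 7 * 41 + 1.
Step 3: Since 288 mod 41 = 1, the inverse is x = 18.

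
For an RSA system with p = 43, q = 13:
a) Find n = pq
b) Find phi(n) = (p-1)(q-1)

Step 1: n = p * q = 43 * 13 = 559.
Step 2: phi(n) = (p-1)(q-1) = 42 * 12 = 504.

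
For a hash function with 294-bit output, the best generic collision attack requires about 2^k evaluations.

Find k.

Step 1: The hash has a 294-bit output.
Step 2: Collision resistance means it should be infeasible to find any x != y with h(x) = h(y).
By the birthday bound, a generic collision search succeeds after about sqrt(2^294) = 2^(294/2) = 2^147 evaluations.
Step 3: Security level = 147 bits.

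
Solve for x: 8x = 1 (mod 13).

Step 1: We need x such that 8 * x = 1 (mod 13).
Step 2: Using the extended Euclidean algorithm or trial:
  8 * 5 = 40 = 3 * 13 + 1.
Step 3: Since 40 mod 13 = 1, the inverse is x = 5.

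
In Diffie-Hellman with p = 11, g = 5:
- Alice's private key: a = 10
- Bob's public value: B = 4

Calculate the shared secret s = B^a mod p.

Step 1: s = B^a mod p = 4^10 mod 11.
  4^1 mod 11 = 4
  4^2 mod 11 = (4 * 4) mod 11 = 5
  4^3 mod 11 = (5 * 4) mod 11 = 9
  4^4 mod 11 = (9 * 4) mod 11 = 3
  4^5 mod 11 = (3 * 4) mod 11 = 1
  4^6 mod 11 = (1 * 4) mod 11 = 4
  4^7 mod 11 = (4 * 4) mod 11 = 5
  4^8 mod 11 = (5 * 4) mod 11 = 9
  4^9 mod 11 = (9 * 4) mod 11 = 3
  4^10 mod 11 = (3 * 4) mod 11 = 1
Result: shared secret = 1.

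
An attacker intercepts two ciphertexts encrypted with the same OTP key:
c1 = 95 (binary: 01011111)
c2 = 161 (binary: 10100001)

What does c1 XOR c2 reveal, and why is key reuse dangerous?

Step 1: c1 XOR c2 = (m1 XOR k) XOR (m2 XOR k).
Step 2: By XOR associativity/commutativity: = m1 XOR m2 XOR k XOR k = m1 XOR m2.
Step 3: 01011111 XOR 10100001 = 11111110 = 254.
Step 4: The key cancels out! An attacker learns m1 XOR m2 = 254, revealing the relationship between plaintexts.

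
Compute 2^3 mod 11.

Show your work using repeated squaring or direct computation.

Step 1: Compute 2^3 mod 11 step by step, reducing modulo 11 at each step.
  2^1 mod 11 = 2
  2^2 mod 11 = (2 * 2) mod 11 = 4
  2^3 mod 11 = (4 * 2) mod 11 = 8
Step 2: Result = 8.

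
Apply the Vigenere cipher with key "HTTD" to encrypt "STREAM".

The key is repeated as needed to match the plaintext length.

Step 1: Repeat key to match plaintext length:
  Plaintext: STREAM
  Key:       HTTDHT
Step 2: Encrypt each letter:
  S(18) + H(7) = (18+7) mod 26 = 25 = Z
  T(19) + T(19) = (19+19) mod 26 = 12 = M
  R(17) + T(19) = (17+19) mod 26 = 10 = K
  E(4) + D(3) = (4+3) mod 26 = 7 = H
  A(0) + H(7) = (0+7) mod 26 = 7 = H
  M(12) + T(19) = (12+19) mod 26 = 5 = F
Ciphertext: ZMKHHF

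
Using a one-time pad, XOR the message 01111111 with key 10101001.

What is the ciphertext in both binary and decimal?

Step 1: Write out the XOR operation bit by bit:
  Message: 01111111
  Key:     10101001
  XOR:     11010110
Step 2: Convert to decimal: 11010110 = 214.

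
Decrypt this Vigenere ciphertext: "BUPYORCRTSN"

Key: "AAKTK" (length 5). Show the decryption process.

Step 1: Key 'AAKTK' has length 5. Extended key: AAKTKAAKTKA
Step 2: Decrypt each position:
  B(1) - A(0) = 1 = B
  U(20) - A(0) = 20 = U
  P(15) - K(10) = 5 = F
  Y(24) - T(19) = 5 = F
  O(14) - K(10) = 4 = E
  R(17) - A(0) = 17 = R
  C(2) - A(0) = 2 = C
  R(17) - K(10) = 7 = H
  T(19) - T(19) = 0 = A
  S(18) - K(10) = 8 = I
  N(13) - A(0) = 13 = N
Plaintext: BUFFERCHAIN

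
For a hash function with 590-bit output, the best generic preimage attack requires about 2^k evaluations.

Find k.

Step 1: The hash has a 590-bit output.
Step 2: Preimage resistance means: given a digest h(x), it should be infeasible to find any input that hashes to it.
With a 590-bit output there are 2^590 possible digests, so a generic brute-force preimage search costs about 2^590 evaluations.
Step 3: Security level = 590 bits.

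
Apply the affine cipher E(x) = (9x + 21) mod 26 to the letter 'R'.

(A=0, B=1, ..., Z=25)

Step 1: Convert 'R' to number: x = 17.
Step 2: E(17) = (9 * 17 + 21) mod 26 = 174 mod 26 = 18.
Step 3: Convert 18 back to letter: S.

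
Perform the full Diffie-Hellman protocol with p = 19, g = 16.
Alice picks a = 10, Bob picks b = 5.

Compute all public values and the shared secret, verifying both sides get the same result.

Step 1: A = g^a mod p = 16^10 mod 19 = 16.
Step 2: B = g^b mod p = 16^5 mod 19 = 4.
Step 3: Alice computes s = B^a mod p = 4^10 mod 19 = 4.
Step 4: Bob computes s = A^b mod p = 16^5 mod 19 = 4.
Both sides agree: shared secret = 4.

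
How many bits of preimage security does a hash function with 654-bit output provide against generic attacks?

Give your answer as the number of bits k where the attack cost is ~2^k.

Step 1: The hash has a 654-bit output.
Step 2: Preimage resistance means: given a digest h(x), it should be infeasible to find any input that hashes to it.
With a 654-bit output there are 2^654 possible digests, so a generic brute-force preimage search costs about 2^654 evaluations.
Step 3: Security level = 654 bits.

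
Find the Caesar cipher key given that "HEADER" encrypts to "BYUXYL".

Step 1: Compare first letters: H (position 7) -> B (position 1).
Step 2: Shift = (1 - 7) mod 26 = 20.
The shift value is 20.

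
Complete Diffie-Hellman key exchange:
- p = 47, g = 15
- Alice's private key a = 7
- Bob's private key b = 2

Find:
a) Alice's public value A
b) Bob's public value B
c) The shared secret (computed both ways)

Step 1: A = g^a mod p = 15^7 mod 47 = 40.
Step 2: B = g^b mod p = 15^2 mod 47 = 37.
Step 3: Alice computes s = B^a mod p = 37^7 mod 47 = 2.
Step 4: Bob computes s = A^b mod p = 40^2 mod 47 = 2.
Both sides agree: shared secret = 2.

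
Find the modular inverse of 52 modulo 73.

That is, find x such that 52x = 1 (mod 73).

Step 1: We need x such that 52 * x = 1 (mod 73).
Step 2: Using the extended Euclidean algorithm or trial:
  52 * 66 = 3432 = 47 * 73 + 1.
Step 3: Since 3432 mod 73 = 1, the inverse is x = 66.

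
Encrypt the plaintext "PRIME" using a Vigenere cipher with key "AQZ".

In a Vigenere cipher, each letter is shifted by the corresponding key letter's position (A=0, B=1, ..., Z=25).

Step 1: Repeat key to match plaintext length:
  Plaintext: PRIME
  Key:       AQZAQ
Step 2: Encrypt each letter:
  P(15) + A(0) = (15+0) mod 26 = 15 = P
  R(17) + Q(16) = (17+16) mod 26 = 7 = H
  I(8) + Z(25) = (8+25) mod 26 = 7 = H
  M(12) + A(0) = (12+0) mod 26 = 12 = M
  E(4) + Q(16) = (4+16) mod 26 = 20 = U
Ciphertext: PHHMU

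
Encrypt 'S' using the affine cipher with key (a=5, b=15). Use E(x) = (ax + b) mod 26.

Step 1: Convert 'S' to number: x = 18.
Step 2: E(18) = (5 * 18 + 15) mod 26 = 105 mod 26 = 1.
Step 3: Convert 1 back to letter: B.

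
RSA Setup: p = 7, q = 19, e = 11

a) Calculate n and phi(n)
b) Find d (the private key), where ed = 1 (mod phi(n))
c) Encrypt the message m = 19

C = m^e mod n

Step 1: n = 7 * 19 = 133.
Step 2: phi(n) = (7-1)(19-1) = 6 * 18 = 108.
Step 3: Find d = 11^(-1) mod 108 = 59.
  Verify: 11 * 59 = 649 = 1 (mod 108).
Step 4: C = 19^11 mod 133 = 38.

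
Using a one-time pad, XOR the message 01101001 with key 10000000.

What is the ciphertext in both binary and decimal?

Step 1: Write out the XOR operation bit by bit:
  Message: 01101001
  Key:     10000000
  XOR:     11101001
Step 2: Convert to decimal: 11101001 = 233.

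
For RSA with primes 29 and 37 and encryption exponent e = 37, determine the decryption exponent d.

Step 1: n = 29 * 37 = 1073.
Step 2: phi(n) = 28 * 36 = 1008.
Step 3: Find d such that 37 * d = 1 (mod 1008).
Step 4: d = 37^(-1) mod 1008 = 109.
Verification: 37 * 109 = 4033 = 4 * 1008 + 1.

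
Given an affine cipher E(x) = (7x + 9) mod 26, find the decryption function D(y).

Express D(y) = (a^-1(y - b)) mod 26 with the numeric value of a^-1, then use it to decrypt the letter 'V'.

Step 1: Find a^-1, the modular inverse of 7 mod 26.
Step 2: We need 7 * a^-1 = 1 (mod 26).
Step 3: 7 * 15 = 105 = 4 * 26 + 1, so a^-1 = 15.
Step 4: D(y) = 15(y - 9) mod 26.
Step 5: Apply to 'V' (y = 21): D(21) = 15 * (21 - 9) mod 26 = 15 * 12 mod 26 = 24 -> 'Y'.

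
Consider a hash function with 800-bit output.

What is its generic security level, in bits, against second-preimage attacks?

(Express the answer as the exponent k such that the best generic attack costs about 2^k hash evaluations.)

Step 1: The hash has a 800-bit output.
Step 2: Second-preimage resistance means: given a specific input x, it should be infeasible to find a different y with h(y) = h(x).
With a 800-bit output, a generic search for a second preimage costs about 2^800 evaluations (each trial matches the fixed target with probability 2^-800).
Step 3: Security level = 800 bits.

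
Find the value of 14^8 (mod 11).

Step 1: Compute 14^8 mod 11 step by step, reducing modulo 11 at each step.
  14^1 mod 11 = 3
  14^2 mod 11 = (3 * 14) mod 11 = 9
  14^3 mod 11 = (9 * 14) mod 11 = 5
  14^4 mod 11 = (5 * 14) mod 11 = 4
  14^5 mod 11 = (4 * 14) mod 11 = 1
  14^6 mod 11 = (1 * 14) mod 11 = 3
  14^7 mod 11 = (3 * 14) mod 11 = 9
  14^8 mod 11 = (9 * 14) mod 11 = 5
Step 2: Result = 5.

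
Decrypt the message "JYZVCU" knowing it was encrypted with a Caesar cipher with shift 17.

Step 1: Reverse the shift by subtracting 17 from each letter position.
  J (position 9) -> position (9-17) mod 26 = 18 -> S
  Y (position 24) -> position (24-17) mod 26 = 7 -> H
  Z (position 25) -> position (25-17) mod 26 = 8 -> I
  V (position 21) -> position (21-17) mod 26 = 4 -> E
  C (position 2) -> position (2-17) mod 26 = 11 -> L
  U (position 20) -> position (20-17) mod 26 = 3 -> D
Decrypted message: SHIELD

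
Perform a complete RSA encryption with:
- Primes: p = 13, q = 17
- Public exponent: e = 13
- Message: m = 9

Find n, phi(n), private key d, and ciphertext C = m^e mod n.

Step 1: n = 13 * 17 = 221.
Step 2: phi(n) = (13-1)(17-1) = 12 * 16 = 192.
Step 3: Find d = 13^(-1) mod 192 = 133.
  Verify: 13 * 133 = 1729 = 1 (mod 192).
Step 4: C = 9^13 mod 221 = 178.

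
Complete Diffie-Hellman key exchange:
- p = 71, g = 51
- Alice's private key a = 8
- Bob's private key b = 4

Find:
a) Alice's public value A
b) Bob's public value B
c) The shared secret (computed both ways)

Step 1: A = g^a mod p = 51^8 mod 71 = 20.
Step 2: B = g^b mod p = 51^4 mod 71 = 37.
Step 3: Alice computes s = B^a mod p = 37^8 mod 71 = 37.
Step 4: Bob computes s = A^b mod p = 20^4 mod 71 = 37.
Both sides agree: shared secret = 37.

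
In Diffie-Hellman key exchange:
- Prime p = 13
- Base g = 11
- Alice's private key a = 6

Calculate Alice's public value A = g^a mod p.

Step 1: A = g^a mod p = 11^6 mod 13.
  11^1 mod 13 = 11
  11^2 mod 13 = (11 * 11) mod 13 = 4
  11^3 mod 13 = (4 * 11) mod 13 = 5
  11^4 mod 13 = (5 * 11) mod 13 = 3
  11^5 mod 13 = (3 * 11) mod 13 = 7
  11^6 mod 13 = (7 * 11) mod 13 = 12
Result: A = 12.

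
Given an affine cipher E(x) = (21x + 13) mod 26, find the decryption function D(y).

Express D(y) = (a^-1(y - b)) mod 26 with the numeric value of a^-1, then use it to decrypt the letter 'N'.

Step 1: Find a^-1, the modular inverse of 21 mod 26.
Step 2: We need 21 * a^-1 = 1 (mod 26).
Step 3: 21 * 5 = 105 = 4 * 26 + 1, so a^-1 = 5.
Step 4: D(y) = 5(y - 13) mod 26.
Step 5: Apply to 'N' (y = 13): D(13) = 5 * (13 - 13) mod 26 = 5 * 0 mod 26 = 0 -> 'A'.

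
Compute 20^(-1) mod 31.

Step 1: We need x such that 20 * x = 1 (mod 31).
Step 2: Using the extended Euclidean algorithm or trial:
  20 * 14 = 280 = 9 * 31 + 1.
Step 3: Since 280 mod 31 = 1, the inverse is x = 14.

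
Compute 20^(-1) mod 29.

Step 1: We need x such that 20 * x = 1 (mod 29).
Step 2: Using the extended Euclidean algorithm or trial:
  20 * 16 = 320 = 11 * 29 + 1.
Step 3: Since 320 mod 29 = 1, the inverse is x = 16.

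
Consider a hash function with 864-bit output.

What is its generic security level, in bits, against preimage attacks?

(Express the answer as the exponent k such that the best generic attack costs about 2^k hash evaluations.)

Step 1: The hash has a 864-bit output.
Step 2: Preimage resistance means: given a digest h(x), it should be infeasible to find any input that hashes to it.
With a 864-bit output there are 2^864 possible digests, so a generic brute-force preimage search costs about 2^864 evaluations.
Step 3: Security level = 864 bits.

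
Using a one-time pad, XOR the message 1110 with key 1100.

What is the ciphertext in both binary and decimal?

Step 1: Write out the XOR operation bit by bit:
  Message: 1110
  Key:     1100
  XOR:     0010
Step 2: Convert to decimal: 0010 = 2.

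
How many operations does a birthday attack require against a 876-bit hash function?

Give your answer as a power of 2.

Step 1: The birthday paradox gives collision probability ~50% after sqrt(2^n) = 2^(n/2) hashes.
Step 2: For 876-bit output: 2^(876/2) = 2^438.
Step 3: Approximately 2^438 hash computations needed.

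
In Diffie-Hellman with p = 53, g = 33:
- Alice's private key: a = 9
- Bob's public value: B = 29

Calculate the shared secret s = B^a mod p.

Step 1: s = B^a mod p = 29^9 mod 53.
  29^1 mod 53 = 29
  29^2 mod 53 = (29 * 29) mod 53 = 46
  29^3 mod 53 = (46 * 29) mod 53 = 9
  29^4 mod 53 = (9 * 29) mod 53 = 49
  29^5 mod 53 = (49 * 29) mod 53 = 43
  29^6 mod 53 = (43 * 29) mod 53 = 28
  29^7 mod 53 = (28 * 29) mod 53 = 17
  29^8 mod 53 = (17 * 29) mod 53 = 16
  29^9 mod 53 = (16 * 29) mod 53 = 40
Result: shared secret = 40.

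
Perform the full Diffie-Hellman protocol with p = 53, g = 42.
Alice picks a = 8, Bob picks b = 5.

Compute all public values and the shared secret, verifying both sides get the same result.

Step 1: A = g^a mod p = 42^8 mod 53 = 10.
Step 2: B = g^b mod p = 42^5 mod 53 = 16.
Step 3: Alice computes s = B^a mod p = 16^8 mod 53 = 42.
Step 4: Bob computes s = A^b mod p = 10^5 mod 53 = 42.
Both sides agree: shared secret = 42.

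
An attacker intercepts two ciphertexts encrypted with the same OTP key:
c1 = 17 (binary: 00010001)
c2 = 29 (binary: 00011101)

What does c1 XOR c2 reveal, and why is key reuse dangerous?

Step 1: c1 XOR c2 = (m1 XOR k) XOR (m2 XOR k).
Step 2: By XOR associativity/commutativity: = m1 XOR m2 XOR k XOR k = m1 XOR m2.
Step 3: 00010001 XOR 00011101 = 00001100 = 12.
Step 4: The key cancels out! An attacker learns m1 XOR m2 = 12, revealing the relationship between plaintexts.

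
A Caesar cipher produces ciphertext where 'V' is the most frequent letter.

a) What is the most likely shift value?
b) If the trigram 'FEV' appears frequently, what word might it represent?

Step 1: In English, 'E' is the most frequent letter (12.7%).
Step 2: The most frequent ciphertext letter is 'V' (position 21).
Step 3: Shift = (21 - 4) mod 26 = 17.
Step 4: Decrypt 'FEV' by shifting back 17:
  F -> O
  E -> N
  V -> E
Step 5: 'FEV' decrypts to 'ONE'.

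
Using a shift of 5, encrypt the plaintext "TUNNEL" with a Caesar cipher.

Step 1: For each letter, shift forward by 5 positions (mod 26).
  T (position 19) -> position (19+5) mod 26 = 24 -> Y
  U (position 20) -> position (20+5) mod 26 = 25 -> Z
  N (position 13) -> position (13+5) mod 26 = 18 -> S
  N (position 13) -> position (13+5) mod 26 = 18 -> S
  E (position 4) -> position (4+5) mod 26 = 9 -> J
  L (position 11) -> position (11+5) mod 26 = 16 -> Q
Result: YZSSJQ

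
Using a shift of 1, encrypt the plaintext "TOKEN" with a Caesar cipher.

Step 1: For each letter, shift forward by 1 positions (mod 26).
  T (position 19) -> position (19+1) mod 26 = 20 -> U
  O (position 14) -> position (14+1) mod 26 = 15 -> P
  K (position 10) -> position (10+1) mod 26 = 11 -> L
  E (position 4) -> position (4+1) mod 26 = 5 -> F
  N (position 13) -> position (13+1) mod 26 = 14 -> O
Result: UPLFO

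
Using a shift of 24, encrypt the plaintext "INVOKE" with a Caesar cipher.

Step 1: For each letter, shift forward by 24 positions (mod 26).
  I (position 8) -> position (8+24) mod 26 = 6 -> G
  N (position 13) -> position (13+24) mod 26 = 11 -> L
  V (position 21) -> position (21+24) mod 26 = 19 -> T
  O (position 14) -> position (14+24) mod 26 = 12 -> M
  K (position 10) -> position (10+24) mod 26 = 8 -> I
  E (position 4) -> position (4+24) mod 26 = 2 -> C
Result: GLTMIC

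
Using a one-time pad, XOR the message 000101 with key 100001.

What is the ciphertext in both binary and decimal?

Step 1: Write out the XOR operation bit by bit:
  Message: 000101
  Key:     100001
  XOR:     100100
Step 2: Convert to decimal: 100100 = 36.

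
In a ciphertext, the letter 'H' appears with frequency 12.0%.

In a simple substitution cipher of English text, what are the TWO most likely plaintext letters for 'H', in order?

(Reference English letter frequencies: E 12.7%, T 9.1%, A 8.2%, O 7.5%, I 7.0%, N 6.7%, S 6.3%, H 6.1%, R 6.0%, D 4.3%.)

Step 1: Observed frequency of 'H' is 12.0%.
Step 2: Compute distances to each reference frequency and sort:
  E (12.7%): difference = 0.7% <-- BEST
  T (9.1%): difference = 2.9% <-- RUNNER-UP
  A (8.2%): difference = 3.8%
  O (7.5%): difference = 4.5%
  I (7.0%): difference = 5.0%
Step 3: Most likely is 'E' (12.7%, diff 0.7%); second most likely is 'T' (9.1%, diff 2.9%).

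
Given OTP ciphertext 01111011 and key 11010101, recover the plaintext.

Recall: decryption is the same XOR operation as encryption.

Step 1: XOR ciphertext with key:
  Ciphertext: 01111011
  Key:        11010101
  XOR:        10101110
Step 2: Plaintext = 10101110 = 174 in decimal.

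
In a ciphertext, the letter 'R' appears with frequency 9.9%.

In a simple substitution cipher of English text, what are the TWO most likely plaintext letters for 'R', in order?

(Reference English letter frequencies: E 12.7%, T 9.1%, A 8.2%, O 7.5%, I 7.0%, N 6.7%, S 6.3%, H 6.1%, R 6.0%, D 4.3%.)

Step 1: Observed frequency of 'R' is 9.9%.
Step 2: Compute distances to each reference frequency and sort:
  T (9.1%): difference = 0.8% <-- BEST
  A (8.2%): difference = 1.7% <-- RUNNER-UP
  O (7.5%): difference = 2.4%
  E (12.7%): difference = 2.8%
  I (7.0%): difference = 2.9%
Step 3: Most likely is 'T' (9.1%, diff 0.8%); second most likely is 'A' (8.2%, diff 1.7%).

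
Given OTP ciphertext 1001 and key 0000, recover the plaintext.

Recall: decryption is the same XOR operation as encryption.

Step 1: XOR ciphertext with key:
  Ciphertext: 1001
  Key:        0000
  XOR:        1001
Step 2: Plaintext = 1001 = 9 in decimal.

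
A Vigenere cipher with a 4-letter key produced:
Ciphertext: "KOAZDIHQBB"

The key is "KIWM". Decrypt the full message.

Step 1: Key 'KIWM' has length 4. Extended key: KIWMKIWMKI
Step 2: Decrypt each position:
  K(10) - K(10) = 0 = A
  O(14) - I(8) = 6 = G
  A(0) - W(22) = 4 = E
  Z(25) - M(12) = 13 = N
  D(3) - K(10) = 19 = T
  I(8) - I(8) = 0 = A
  H(7) - W(22) = 11 = L
  Q(16) - M(12) = 4 = E
  B(1) - K(10) = 17 = R
  B(1) - I(8) = 19 = T
Plaintext: AGENTALERT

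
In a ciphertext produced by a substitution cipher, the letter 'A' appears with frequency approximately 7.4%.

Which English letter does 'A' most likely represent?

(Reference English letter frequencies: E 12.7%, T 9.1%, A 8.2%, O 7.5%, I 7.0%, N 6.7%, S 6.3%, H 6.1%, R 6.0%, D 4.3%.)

Step 1: The observed frequency is 7.4%.
Step 2: Compare with English frequencies:
  E: 12.7% (difference: 5.3%)
  T: 9.1% (difference: 1.7%)
  A: 8.2% (difference: 0.8%)
  O: 7.5% (difference: 0.1%) <-- closest
  I: 7.0% (difference: 0.4%)
  N: 6.7% (difference: 0.7%)
  S: 6.3% (difference: 1.1%)
  H: 6.1% (difference: 1.3%)
  R: 6.0% (difference: 1.4%)
  D: 4.3% (difference: 3.1%)
Step 3: 'A' most likely represents 'O' (frequency 7.5%).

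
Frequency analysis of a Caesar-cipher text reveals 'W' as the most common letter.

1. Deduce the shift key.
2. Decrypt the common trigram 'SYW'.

Step 1: In English, 'E' is the most frequent letter (12.7%).
Step 2: The most frequent ciphertext letter is 'W' (position 22).
Step 3: Shift = (22 - 4) mod 26 = 18.
Step 4: Decrypt 'SYW' by shifting back 18:
  S -> A
  Y -> G
  W -> E
Step 5: 'SYW' decrypts to 'AGE'.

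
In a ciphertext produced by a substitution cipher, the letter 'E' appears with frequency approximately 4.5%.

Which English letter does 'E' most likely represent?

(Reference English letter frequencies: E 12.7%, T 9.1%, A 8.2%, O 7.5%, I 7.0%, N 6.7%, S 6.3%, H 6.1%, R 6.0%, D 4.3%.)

Step 1: The observed frequency is 4.5%.
Step 2: Compare with English frequencies:
  E: 12.7% (difference: 8.2%)
  T: 9.1% (difference: 4.6%)
  A: 8.2% (difference: 3.7%)
  O: 7.5% (difference: 3.0%)
  I: 7.0% (difference: 2.5%)
  N: 6.7% (difference: 2.2%)
  S: 6.3% (difference: 1.8%)
  H: 6.1% (difference: 1.6%)
  R: 6.0% (difference: 1.5%)
  D: 4.3% (difference: 0.2%) <-- closest
Step 3: 'E' most likely represents 'D' (frequency 4.3%).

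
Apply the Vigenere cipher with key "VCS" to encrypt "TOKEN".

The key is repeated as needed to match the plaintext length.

Step 1: Repeat key to match plaintext length:
  Plaintext: TOKEN
  Key:       VCSVC
Step 2: Encrypt each letter:
  T(19) + V(21) = (19+21) mod 26 = 14 = O
  O(14) + C(2) = (14+2) mod 26 = 16 = Q
  K(10) + S(18) = (10+18) mod 26 = 2 = C
  E(4) + V(21) = (4+21) mod 26 = 25 = Z
  N(13) + C(2) = (13+2) mod 26 = 15 = P
Ciphertext: OQCZP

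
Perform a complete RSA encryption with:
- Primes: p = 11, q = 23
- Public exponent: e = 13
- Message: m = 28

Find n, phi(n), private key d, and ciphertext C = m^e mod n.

Step 1: n = 11 * 23 = 253.
Step 2: phi(n) = (11-1)(23-1) = 10 * 22 = 220.
Step 3: Find d = 13^(-1) mod 220 = 17.
  Verify: 13 * 17 = 221 = 1 (mod 220).
Step 4: C = 28^13 mod 253 = 205.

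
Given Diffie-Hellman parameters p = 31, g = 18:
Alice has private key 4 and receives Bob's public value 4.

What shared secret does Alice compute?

Step 1: s = B^a mod p = 4^4 mod 31.
  4^1 mod 31 = 4
  4^2 mod 31 = (4 * 4) mod 31 = 16
  4^3 mod 31 = (16 * 4) mod 31 = 2
  4^4 mod 31 = (2 * 4) mod 31 = 8
Result: shared secret = 8.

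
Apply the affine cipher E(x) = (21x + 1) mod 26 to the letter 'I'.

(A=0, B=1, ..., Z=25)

Step 1: Convert 'I' to number: x = 8.
Step 2: E(8) = (21 * 8 + 1) mod 26 = 169 mod 26 = 13.
Step 3: Convert 13 back to letter: N.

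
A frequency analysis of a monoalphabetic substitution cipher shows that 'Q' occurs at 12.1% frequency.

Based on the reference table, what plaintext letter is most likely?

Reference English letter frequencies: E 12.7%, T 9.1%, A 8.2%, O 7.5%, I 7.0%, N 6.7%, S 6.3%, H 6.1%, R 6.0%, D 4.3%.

Step 1: The observed frequency is 12.1%.
Step 2: Compare with English frequencies:
  E: 12.7% (difference: 0.6%) <-- closest
  T: 9.1% (difference: 3.0%)
  A: 8.2% (difference: 3.9%)
  O: 7.5% (difference: 4.6%)
  I: 7.0% (difference: 5.1%)
  N: 6.7% (difference: 5.4%)
  S: 6.3% (difference: 5.8%)
  H: 6.1% (difference: 6.0%)
  R: 6.0% (difference: 6.1%)
  D: 4.3% (difference: 7.8%)
Step 3: 'Q' most likely represents 'E' (frequency 12.7%).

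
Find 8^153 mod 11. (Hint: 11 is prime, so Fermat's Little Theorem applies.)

Step 1: Since 11 is prime, by Fermat's Little Theorem: 8^10 = 1 (mod 11).
Step 2: Reduce exponent: 153 mod 10 = 3.
Step 3: So 8^153 = 8^3 (mod 11).
Step 4: 8^3 mod 11 = 6.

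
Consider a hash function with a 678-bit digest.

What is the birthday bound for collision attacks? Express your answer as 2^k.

Step 1: The birthday paradox gives collision probability ~50% after sqrt(2^n) = 2^(n/2) hashes.
Step 2: For 678-bit output: 2^(678/2) = 2^339.
Step 3: Approximately 2^339 hash computations needed.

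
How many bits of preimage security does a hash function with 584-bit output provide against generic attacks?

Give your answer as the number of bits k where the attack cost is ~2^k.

Step 1: The hash has a 584-bit output.
Step 2: Preimage resistance means: given a digest h(x), it should be infeasible to find any input that hashes to it.
With a 584-bit output there are 2^584 possible digests, so a generic brute-force preimage search costs about 2^584 evaluations.
Step 3: Security level = 584 bits.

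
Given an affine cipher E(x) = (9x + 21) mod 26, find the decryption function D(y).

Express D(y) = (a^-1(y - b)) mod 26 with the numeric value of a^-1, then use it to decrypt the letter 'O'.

Step 1: Find a^-1, the modular inverse of 9 mod 26.
Step 2: We need 9 * a^-1 = 1 (mod 26).
Step 3: 9 * 3 = 27 = 1 * 26 + 1, so a^-1 = 3.
Step 4: D(y) = 3(y - 21) mod 26.
Step 5: Apply to 'O' (y = 14): D(14) = 3 * (14 - 21) mod 26 = 3 * -7 mod 26 = 5 -> 'F'.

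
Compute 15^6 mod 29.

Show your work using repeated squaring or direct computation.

Step 1: Compute 15^6 mod 29 step by step, reducing modulo 29 at each step.
  15^1 mod 29 = 15
  15^2 mod 29 = (15 * 15) mod 29 = 22
  15^3 mod 29 = (22 * 15) mod 29 = 11
  15^4 mod 29 = (11 * 15) mod 29 = 20
  15^5 mod 29 = (20 * 15) mod 29 = 10
  15^6 mod 29 = (10 * 15) mod 29 = 5
Step 2: Result = 5.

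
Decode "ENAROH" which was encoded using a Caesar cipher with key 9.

Step 1: Reverse the shift by subtracting 9 from each letter position.
  E (position 4) -> position (4-9) mod 26 = 21 -> V
  N (position 13) -> position (13-9) mod 26 = 4 -> E
  A (position 0) -> position (0-9) mod 26 = 17 -> R
  R (position 17) -> position (17-9) mod 26 = 8 -> I
  O (position 14) -> position (14-9) mod 26 = 5 -> F
  H (position 7) -> position (7-9) mod 26 = 24 -> Y
Decrypted message: VERIFY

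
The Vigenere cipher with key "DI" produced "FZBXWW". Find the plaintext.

Step 1: Extend key: DIDIDI
Step 2: Decrypt each letter (c - k) mod 26:
  F(5) - D(3) = (5-3) mod 26 = 2 = C
  Z(25) - I(8) = (25-8) mod 26 = 17 = R
  B(1) - D(3) = (1-3) mod 26 = 24 = Y
  X(23) - I(8) = (23-8) mod 26 = 15 = P
  W(22) - D(3) = (22-3) mod 26 = 19 = T
  W(22) - I(8) = (22-8) mod 26 = 14 = O
Plaintext: CRYPTO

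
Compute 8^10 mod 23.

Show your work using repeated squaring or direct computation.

Step 1: Compute 8^10 mod 23 step by step, reducing modulo 23 at each step.
  8^1 mod 23 = 8
  8^2 mod 23 = (8 * 8) mod 23 = 18
  8^3 mod 23 = (18 * 8) mod 23 = 6
  8^4 mod 23 = (6 * 8) mod 23 = 2
  8^5 mod 23 = (2 * 8) mod 23 = 16
  8^6 mod 23 = (16 * 8) mod 23 = 13
  8^7 mod 23 = (13 * 8) mod 23 = 12
  8^8 mod 23 = (12 * 8) mod 23 = 4
  8^9 mod 23 = (4 * 8) mod 23 = 9
  8^10 mod 23 = (9 * 8) mod 23 = 3
Step 2: Result = 3.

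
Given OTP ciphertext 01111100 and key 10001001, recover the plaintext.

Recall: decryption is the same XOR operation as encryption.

Step 1: XOR ciphertext with key:
  Ciphertext: 01111100
  Key:        10001001
  XOR:        11110101
Step 2: Plaintext = 11110101 = 245 in decimal.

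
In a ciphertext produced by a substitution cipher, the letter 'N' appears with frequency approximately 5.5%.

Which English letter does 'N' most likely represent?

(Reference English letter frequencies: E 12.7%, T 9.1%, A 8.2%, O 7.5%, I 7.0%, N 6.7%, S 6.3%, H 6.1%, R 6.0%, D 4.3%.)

Step 1: The observed frequency is 5.5%.
Step 2: Compare with English frequencies:
  E: 12.7% (difference: 7.2%)
  T: 9.1% (difference: 3.6%)
  A: 8.2% (difference: 2.7%)
  O: 7.5% (difference: 2.0%)
  I: 7.0% (difference: 1.5%)
  N: 6.7% (difference: 1.2%)
  S: 6.3% (difference: 0.8%)
  H: 6.1% (difference: 0.6%)
  R: 6.0% (difference: 0.5%) <-- closest
  D: 4.3% (difference: 1.2%)
Step 3: 'N' most likely represents 'R' (frequency 6.0%).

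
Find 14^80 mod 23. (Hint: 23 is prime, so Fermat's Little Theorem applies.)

Step 1: Since 23 is prime, by Fermat's Little Theorem: 14^22 = 1 (mod 23).
Step 2: Reduce exponent: 80 mod 22 = 14.
Step 3: So 14^80 = 14^14 (mod 23).
Step 4: 14^14 mod 23 = 16.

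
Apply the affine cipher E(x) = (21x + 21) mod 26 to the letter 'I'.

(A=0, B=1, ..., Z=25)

Step 1: Convert 'I' to number: x = 8.
Step 2: E(8) = (21 * 8 + 21) mod 26 = 189 mod 26 = 7.
Step 3: Convert 7 back to letter: H.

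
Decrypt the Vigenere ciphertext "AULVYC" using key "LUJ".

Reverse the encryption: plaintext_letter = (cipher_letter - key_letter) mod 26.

Step 1: Extend key: LUJLUJ
Step 2: Decrypt each letter (c - k) mod 26:
  A(0) - L(11) = (0-11) mod 26 = 15 = P
  U(20) - U(20) = (20-20) mod 26 = 0 = A
  L(11) - J(9) = (11-9) mod 26 = 2 = C
  V(21) - L(11) = (21-11) mod 26 = 10 = K
  Y(24) - U(20) = (24-20) mod 26 = 4 = E
  C(2) - J(9) = (2-9) mod 26 = 19 = T
Plaintext: PACKET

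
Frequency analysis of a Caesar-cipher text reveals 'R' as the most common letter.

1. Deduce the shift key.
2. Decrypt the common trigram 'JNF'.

Step 1: In English, 'E' is the most frequent letter (12.7%).
Step 2: The most frequent ciphertext letter is 'R' (position 17).
Step 3: Shift = (17 - 4) mod 26 = 13.
Step 4: Decrypt 'JNF' by shifting back 13:
  J -> W
  N -> A
  F -> S
Step 5: 'JNF' decrypts to 'WAS'.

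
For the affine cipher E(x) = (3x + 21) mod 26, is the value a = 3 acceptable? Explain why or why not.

Step 1: Compute gcd(3, 26).
Step 2: gcd(3, 26) = 1.
Since gcd = 1, 3 is coprime with 26, so it is a valid key.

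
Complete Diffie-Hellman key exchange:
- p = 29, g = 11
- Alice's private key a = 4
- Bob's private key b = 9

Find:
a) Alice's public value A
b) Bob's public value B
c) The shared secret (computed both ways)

Step 1: A = g^a mod p = 11^4 mod 29 = 25.
Step 2: B = g^b mod p = 11^9 mod 29 = 2.
Step 3: Alice computes s = B^a mod p = 2^4 mod 29 = 16.
Step 4: Bob computes s = A^b mod p = 25^9 mod 29 = 16.
Both sides agree: shared secret = 16.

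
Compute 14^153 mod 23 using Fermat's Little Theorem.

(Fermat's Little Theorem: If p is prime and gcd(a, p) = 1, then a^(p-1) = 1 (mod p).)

Step 1: Since 23 is prime, by Fermat's Little Theorem: 14^22 = 1 (mod 23).
Step 2: Reduce exponent: 153 mod 22 = 21.
Step 3: So 14^153 = 14^21 (mod 23).
Step 4: 14^21 mod 23 = 5.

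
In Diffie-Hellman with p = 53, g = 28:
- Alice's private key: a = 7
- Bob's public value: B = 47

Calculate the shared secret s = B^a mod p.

Step 1: s = B^a mod p = 47^7 mod 53.
  47^1 mod 53 = 47
  47^2 mod 53 = (47 * 47) mod 53 = 36
  47^3 mod 53 = (36 * 47) mod 53 = 49
  47^4 mod 53 = (49 * 47) mod 53 = 24
  47^5 mod 53 = (24 * 47) mod 53 = 15
  47^6 mod 53 = (15 * 47) mod 53 = 16
  47^7 mod 53 = (16 * 47) mod 53 = 10
Result: shared secret = 10.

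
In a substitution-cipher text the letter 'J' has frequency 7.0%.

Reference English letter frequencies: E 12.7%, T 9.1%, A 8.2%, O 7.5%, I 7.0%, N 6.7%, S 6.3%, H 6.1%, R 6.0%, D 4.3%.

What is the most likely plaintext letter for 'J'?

Step 1: The observed frequency is 7.0%.
Step 2: Compare with English frequencies:
  E: 12.7% (difference: 5.7%)
  T: 9.1% (difference: 2.1%)
  A: 8.2% (difference: 1.2%)
  O: 7.5% (difference: 0.5%)
  I: 7.0% (difference: 0.0%) <-- closest
  N: 6.7% (difference: 0.3%)
  S: 6.3% (difference: 0.7%)
  H: 6.1% (difference: 0.9%)
  R: 6.0% (difference: 1.0%)
  D: 4.3% (difference: 2.7%)
Step 3: 'J' most likely represents 'I' (frequency 7.0%).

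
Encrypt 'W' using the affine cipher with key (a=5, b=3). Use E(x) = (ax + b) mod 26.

Step 1: Convert 'W' to number: x = 22.
Step 2: E(22) = (5 * 22 + 3) mod 26 = 113 mod 26 = 9.
Step 3: Convert 9 back to letter: J.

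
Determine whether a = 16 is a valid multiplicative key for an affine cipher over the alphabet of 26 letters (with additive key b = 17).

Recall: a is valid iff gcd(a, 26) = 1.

Step 1: Compute gcd(16, 26).
Step 2: gcd(16, 26) = 2.
Since gcd = 2 != 1, 16 shares a common factor with 26, so it cannot be used.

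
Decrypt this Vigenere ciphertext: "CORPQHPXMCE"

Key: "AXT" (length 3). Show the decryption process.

Step 1: Key 'AXT' has length 3. Extended key: AXTAXTAXTAX
Step 2: Decrypt each position:
  C(2) - A(0) = 2 = C
  O(14) - X(23) = 17 = R
  R(17) - T(19) = 24 = Y
  P(15) - A(0) = 15 = P
  Q(16) - X(23) = 19 = T
  H(7) - T(19) = 14 = O
  P(15) - A(0) = 15 = P
  X(23) - X(23) = 0 = A
  M(12) - T(19) = 19 = T
  C(2) - A(0) = 2 = C
  E(4) - X(23) = 7 = H
Plaintext: CRYPTOPATCH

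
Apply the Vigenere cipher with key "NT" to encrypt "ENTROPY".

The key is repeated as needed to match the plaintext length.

Step 1: Repeat key to match plaintext length:
  Plaintext: ENTROPY
  Key:       NTNTNTN
Step 2: Encrypt each letter:
  E(4) + N(13) = (4+13) mod 26 = 17 = R
  N(13) + T(19) = (13+19) mod 26 = 6 = G
  T(19) + N(13) = (19+13) mod 26 = 6 = G
  R(17) + T(19) = (17+19) mod 26 = 10 = K
  O(14) + N(13) = (14+13) mod 26 = 1 = B
  P(15) + T(19) = (15+19) mod 26 = 8 = I
  Y(24) + N(13) = (24+13) mod 26 = 11 = L
Ciphertext: RGGKBIL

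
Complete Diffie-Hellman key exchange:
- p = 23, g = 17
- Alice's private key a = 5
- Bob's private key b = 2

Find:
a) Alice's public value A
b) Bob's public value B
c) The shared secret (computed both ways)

Step 1: A = g^a mod p = 17^5 mod 23 = 21.
Step 2: B = g^b mod p = 17^2 mod 23 = 13.
Step 3: Alice computes s = B^a mod p = 13^5 mod 23 = 4.
Step 4: Bob computes s = A^b mod p = 21^2 mod 23 = 4.
Both sides agree: shared secret = 4.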